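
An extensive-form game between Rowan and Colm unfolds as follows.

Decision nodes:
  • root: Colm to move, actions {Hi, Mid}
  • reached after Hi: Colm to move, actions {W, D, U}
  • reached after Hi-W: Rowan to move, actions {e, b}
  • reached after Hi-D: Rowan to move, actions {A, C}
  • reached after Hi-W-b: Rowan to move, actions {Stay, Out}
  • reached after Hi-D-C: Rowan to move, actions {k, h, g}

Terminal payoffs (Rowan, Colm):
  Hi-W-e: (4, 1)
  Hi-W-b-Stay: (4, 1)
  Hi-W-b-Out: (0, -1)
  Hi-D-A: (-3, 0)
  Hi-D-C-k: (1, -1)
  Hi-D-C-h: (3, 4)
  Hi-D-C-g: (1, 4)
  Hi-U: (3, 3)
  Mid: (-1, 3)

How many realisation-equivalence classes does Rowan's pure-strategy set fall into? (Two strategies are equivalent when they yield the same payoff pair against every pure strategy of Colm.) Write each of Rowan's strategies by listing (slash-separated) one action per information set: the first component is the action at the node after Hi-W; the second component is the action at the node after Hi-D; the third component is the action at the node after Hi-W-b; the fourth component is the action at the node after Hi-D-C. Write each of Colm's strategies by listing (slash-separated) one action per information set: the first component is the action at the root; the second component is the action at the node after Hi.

Rowan has 24 pure strategies: e/A/Stay/k, e/A/Stay/h, e/A/Stay/g, e/A/Out/k, e/A/Out/h, e/A/Out/g, e/C/Stay/k, e/C/Stay/h, e/C/Stay/g, e/C/Out/k, e/C/Out/h, e/C/Out/g, b/A/Stay/k, b/A/Stay/h, b/A/Stay/g, b/A/Out/k, b/A/Out/h, b/A/Out/g, b/C/Stay/k, b/C/Stay/h, b/C/Stay/g, b/C/Out/k, b/C/Out/h, b/C/Out/g. Columns: Hi/W, Hi/D, Hi/U, Mid/W, Mid/D, Mid/U.
{e/A/Stay/k, e/A/Stay/h, e/A/Stay/g, e/A/Out/k, e/A/Out/h, e/A/Out/g, b/A/Stay/k, b/A/Stay/h, b/A/Stay/g} → row (4,1) (-3,0) (3,3) (-1,3) (-1,3) (-1,3)
{e/C/Stay/k, e/C/Out/k, b/C/Stay/k} → row (4,1) (1,-1) (3,3) (-1,3) (-1,3) (-1,3)
{e/C/Stay/h, e/C/Out/h, b/C/Stay/h} → row (4,1) (3,4) (3,3) (-1,3) (-1,3) (-1,3)
{e/C/Stay/g, e/C/Out/g, b/C/Stay/g} → row (4,1) (1,4) (3,3) (-1,3) (-1,3) (-1,3)
{b/A/Out/k, b/A/Out/h, b/A/Out/g} → row (0,-1) (-3,0) (3,3) (-1,3) (-1,3) (-1,3)
{b/C/Out/k} → row (0,-1) (1,-1) (3,3) (-1,3) (-1,3) (-1,3)
{b/C/Out/h} → row (0,-1) (3,4) (3,3) (-1,3) (-1,3) (-1,3)
{b/C/Out/g} → row (0,-1) (1,4) (3,3) (-1,3) (-1,3) (-1,3)
That's 8 distinct rows out of 24 strategies.

8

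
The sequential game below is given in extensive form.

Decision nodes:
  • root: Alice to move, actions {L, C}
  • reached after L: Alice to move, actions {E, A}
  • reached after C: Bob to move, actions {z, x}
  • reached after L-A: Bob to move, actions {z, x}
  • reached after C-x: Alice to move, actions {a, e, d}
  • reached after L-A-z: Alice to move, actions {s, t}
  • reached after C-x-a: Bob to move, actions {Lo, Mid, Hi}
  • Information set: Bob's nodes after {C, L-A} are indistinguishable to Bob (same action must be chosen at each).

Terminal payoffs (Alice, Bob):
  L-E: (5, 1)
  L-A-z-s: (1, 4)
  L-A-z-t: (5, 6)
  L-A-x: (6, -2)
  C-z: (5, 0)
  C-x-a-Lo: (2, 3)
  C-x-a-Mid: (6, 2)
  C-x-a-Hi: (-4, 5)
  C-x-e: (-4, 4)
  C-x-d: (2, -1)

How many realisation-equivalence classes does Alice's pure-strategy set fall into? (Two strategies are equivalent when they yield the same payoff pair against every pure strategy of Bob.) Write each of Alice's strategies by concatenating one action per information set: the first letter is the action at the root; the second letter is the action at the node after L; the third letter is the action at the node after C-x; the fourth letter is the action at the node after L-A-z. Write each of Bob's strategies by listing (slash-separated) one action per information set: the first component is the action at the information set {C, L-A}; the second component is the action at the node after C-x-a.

6

Alice has 24 pure strategies: LEas, LEat, LEes, LEet, LEds, LEdt, LAas, LAat, LAes, LAet, LAds, LAdt, CEas, CEat, CEes, CEet, CEds, CEdt, CAas, CAat, CAes, CAet, CAds, CAdt. Columns: z/Lo, z/Mid, z/Hi, x/Lo, x/Mid, x/Hi.
{LEas, LEat, LEes, LEet, LEds, LEdt} → row (5,1) (5,1) (5,1) (5,1) (5,1) (5,1)
{LAas, LAes, LAds} → row (1,4) (1,4) (1,4) (6,-2) (6,-2) (6,-2)
{LAat, LAet, LAdt} → row (5,6) (5,6) (5,6) (6,-2) (6,-2) (6,-2)
{CEas, CEat, CAas, CAat} → row (5,0) (5,0) (5,0) (2,3) (6,2) (-4,5)
{CEes, CEet, CAes, CAet} → row (5,0) (5,0) (5,0) (-4,4) (-4,4) (-4,4)
{CEds, CEdt, CAds, CAdt} → row (5,0) (5,0) (5,0) (2,-1) (2,-1) (2,-1)
That's 6 distinct rows out of 24 strategies.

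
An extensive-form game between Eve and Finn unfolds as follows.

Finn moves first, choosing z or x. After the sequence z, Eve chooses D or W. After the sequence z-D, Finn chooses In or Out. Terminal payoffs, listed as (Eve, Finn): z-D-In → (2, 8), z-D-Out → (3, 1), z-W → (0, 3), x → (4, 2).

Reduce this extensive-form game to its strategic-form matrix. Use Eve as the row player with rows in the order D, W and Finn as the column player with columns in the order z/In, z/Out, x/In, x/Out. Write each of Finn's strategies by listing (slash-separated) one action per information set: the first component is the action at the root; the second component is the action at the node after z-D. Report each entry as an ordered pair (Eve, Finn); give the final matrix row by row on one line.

D: (2,8) (3,1) (4,2) (4,2) | W: (0,3) (0,3) (4,2) (4,2)

Row D: z/In→(2,8), z/Out→(3,1), x/In→(4,2), x/Out→(4,2)
Row W: z/In→(0,3), z/Out→(0,3), x/In→(4,2), x/Out→(4,2)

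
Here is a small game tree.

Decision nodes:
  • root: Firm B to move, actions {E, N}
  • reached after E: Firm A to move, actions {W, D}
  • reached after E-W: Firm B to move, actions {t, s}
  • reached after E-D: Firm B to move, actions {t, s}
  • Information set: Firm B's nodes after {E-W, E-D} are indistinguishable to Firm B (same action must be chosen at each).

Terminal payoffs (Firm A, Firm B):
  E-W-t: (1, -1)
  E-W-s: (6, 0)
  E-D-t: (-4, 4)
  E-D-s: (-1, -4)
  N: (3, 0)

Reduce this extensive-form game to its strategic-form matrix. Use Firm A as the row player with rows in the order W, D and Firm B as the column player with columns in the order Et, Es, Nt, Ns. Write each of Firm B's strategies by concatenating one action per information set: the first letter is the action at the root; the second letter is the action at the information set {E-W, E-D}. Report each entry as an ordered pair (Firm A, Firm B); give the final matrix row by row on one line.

           Et       Es       Nt       Ns
   W   (1,-1)    (6,0)    (3,0)    (3,0)
   D   (-4,4)  (-1,-4)    (3,0)    (3,0)

W: (1,-1) (6,0) (3,0) (3,0) | D: (-4,4) (-1,-4) (3,0) (3,0)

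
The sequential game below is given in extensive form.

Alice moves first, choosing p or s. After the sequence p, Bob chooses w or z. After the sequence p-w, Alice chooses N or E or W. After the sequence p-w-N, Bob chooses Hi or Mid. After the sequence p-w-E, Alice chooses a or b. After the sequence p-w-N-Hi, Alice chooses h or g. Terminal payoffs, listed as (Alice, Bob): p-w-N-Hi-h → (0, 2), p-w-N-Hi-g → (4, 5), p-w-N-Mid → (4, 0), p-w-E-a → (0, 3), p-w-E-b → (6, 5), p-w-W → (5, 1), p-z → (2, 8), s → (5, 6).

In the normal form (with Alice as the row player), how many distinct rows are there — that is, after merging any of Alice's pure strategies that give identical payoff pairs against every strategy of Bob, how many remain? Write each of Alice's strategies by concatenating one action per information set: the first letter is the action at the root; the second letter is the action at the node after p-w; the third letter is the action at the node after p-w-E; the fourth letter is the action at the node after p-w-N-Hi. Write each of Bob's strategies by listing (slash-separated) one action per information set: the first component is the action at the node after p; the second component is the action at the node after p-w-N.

Alice has 24 pure strategies: pNah, pNag, pNbh, pNbg, pEah, pEag, pEbh, pEbg, pWah, pWag, pWbh, pWbg, sNah, sNag, sNbh, sNbg, sEah, sEag, sEbh, sEbg, sWah, sWag, sWbh, sWbg. Columns: w/Hi, w/Mid, z/Hi, z/Mid.
{pNah, pNbh} → row (0,2) (4,0) (2,8) (2,8)
{pNag, pNbg} → row (4,5) (4,0) (2,8) (2,8)
{pEah, pEag} → row (0,3) (0,3) (2,8) (2,8)
{pEbh, pEbg} → row (6,5) (6,5) (2,8) (2,8)
{pWah, pWag, pWbh, pWbg} → row (5,1) (5,1) (2,8) (2,8)
{sNah, sNag, sNbh, sNbg, sEah, sEag, sEbh, sEbg, sWah, sWag, sWbh, sWbg} → row (5,6) (5,6) (5,6) (5,6)
That's 6 distinct rows out of 24 strategies.

6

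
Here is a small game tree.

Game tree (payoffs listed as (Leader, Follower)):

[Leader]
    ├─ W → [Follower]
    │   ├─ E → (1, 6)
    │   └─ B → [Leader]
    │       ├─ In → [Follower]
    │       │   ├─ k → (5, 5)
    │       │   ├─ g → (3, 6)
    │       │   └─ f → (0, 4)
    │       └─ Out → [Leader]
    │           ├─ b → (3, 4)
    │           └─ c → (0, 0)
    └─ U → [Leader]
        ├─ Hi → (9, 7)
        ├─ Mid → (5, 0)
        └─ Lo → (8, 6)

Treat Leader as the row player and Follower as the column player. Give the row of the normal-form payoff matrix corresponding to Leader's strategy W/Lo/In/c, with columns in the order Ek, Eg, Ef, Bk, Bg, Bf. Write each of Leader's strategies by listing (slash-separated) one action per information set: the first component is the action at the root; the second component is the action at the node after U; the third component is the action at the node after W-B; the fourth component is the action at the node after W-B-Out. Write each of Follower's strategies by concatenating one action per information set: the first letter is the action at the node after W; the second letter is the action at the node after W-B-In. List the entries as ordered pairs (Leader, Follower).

vs Ek: Leader plays W → Follower plays E at [W] → (1, 6)
vs Eg: Leader plays W → Follower plays E at [W] → (1, 6)
vs Ef: Leader plays W → Follower plays E at [W] → (1, 6)
vs Bk: Leader plays W → Follower plays B at [W] → Leader plays In at [W-B] → Follower plays k at [W-B-In] → (5, 5)
vs Bg: Leader plays W → Follower plays B at [W] → Leader plays In at [W-B] → Follower plays g at [W-B-In] → (3, 6)
vs Bf: Leader plays W → Follower plays B at [W] → Leader plays In at [W-B] → Follower plays f at [W-B-In] → (0, 4)

(1,6) (1,6) (1,6) (5,5) (3,6) (0,4)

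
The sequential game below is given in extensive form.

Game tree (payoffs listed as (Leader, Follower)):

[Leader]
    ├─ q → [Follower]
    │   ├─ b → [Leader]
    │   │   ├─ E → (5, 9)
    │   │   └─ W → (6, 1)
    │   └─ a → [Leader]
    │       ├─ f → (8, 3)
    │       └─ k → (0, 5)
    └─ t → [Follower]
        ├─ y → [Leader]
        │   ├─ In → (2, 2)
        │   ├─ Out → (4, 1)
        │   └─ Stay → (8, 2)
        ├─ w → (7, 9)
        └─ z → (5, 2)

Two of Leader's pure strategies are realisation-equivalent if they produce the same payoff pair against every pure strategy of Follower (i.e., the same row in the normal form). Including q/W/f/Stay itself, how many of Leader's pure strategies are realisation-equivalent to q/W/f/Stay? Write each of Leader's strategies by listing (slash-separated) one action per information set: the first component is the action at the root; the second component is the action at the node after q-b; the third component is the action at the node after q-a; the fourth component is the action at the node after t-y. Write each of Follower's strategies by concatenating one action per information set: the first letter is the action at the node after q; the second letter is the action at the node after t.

Row for q/W/f/Stay (columns by, bw, bz, ay, aw, az): (6,1) (6,1) (6,1) (8,3) (8,3) (8,3).
Under q/W/f/Stay, Leader's choice at the node after t-y can never be reached regardless of what Follower does, so varying those choices leaves every outcome unchanged.
Holding the reachable choices fixed and varying the unreachable one freely already gives 3 equivalent strategies.
No other strategy reproduces this row, so those 3 are the full class: q/W/f/In, q/W/f/Out, q/W/f/Stay.

3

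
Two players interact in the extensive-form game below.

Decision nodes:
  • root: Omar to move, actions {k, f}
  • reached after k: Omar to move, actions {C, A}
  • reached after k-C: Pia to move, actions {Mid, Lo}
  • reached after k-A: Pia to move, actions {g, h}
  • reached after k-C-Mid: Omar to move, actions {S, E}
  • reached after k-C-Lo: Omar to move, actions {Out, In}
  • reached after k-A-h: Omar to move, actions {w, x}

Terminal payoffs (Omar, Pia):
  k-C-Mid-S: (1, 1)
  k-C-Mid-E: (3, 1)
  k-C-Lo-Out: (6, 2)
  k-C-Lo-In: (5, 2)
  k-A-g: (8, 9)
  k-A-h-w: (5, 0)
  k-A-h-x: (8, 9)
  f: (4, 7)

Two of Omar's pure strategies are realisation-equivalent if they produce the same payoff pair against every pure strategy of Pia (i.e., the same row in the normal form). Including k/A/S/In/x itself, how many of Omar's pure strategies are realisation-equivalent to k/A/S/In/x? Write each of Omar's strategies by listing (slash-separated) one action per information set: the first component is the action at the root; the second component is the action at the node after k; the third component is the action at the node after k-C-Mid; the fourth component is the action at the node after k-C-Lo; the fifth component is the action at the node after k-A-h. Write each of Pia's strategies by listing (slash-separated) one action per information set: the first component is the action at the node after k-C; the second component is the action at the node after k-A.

4

Row for k/A/S/In/x (columns Mid/g, Mid/h, Lo/g, Lo/h): (8,9) (8,9) (8,9) (8,9).
Under k/A/S/In/x, Omar's choice at the node after k-C-Mid and at the node after k-C-Lo can never be reached regardless of what Pia does, so varying those choices leaves every outcome unchanged.
Holding the reachable choices fixed and varying the unreachable ones freely already gives 2 × 2 = 4 equivalent strategies.
No other strategy reproduces this row, so those 4 are the full class: k/A/S/Out/x, k/A/S/In/x, k/A/E/Out/x, k/A/E/In/x.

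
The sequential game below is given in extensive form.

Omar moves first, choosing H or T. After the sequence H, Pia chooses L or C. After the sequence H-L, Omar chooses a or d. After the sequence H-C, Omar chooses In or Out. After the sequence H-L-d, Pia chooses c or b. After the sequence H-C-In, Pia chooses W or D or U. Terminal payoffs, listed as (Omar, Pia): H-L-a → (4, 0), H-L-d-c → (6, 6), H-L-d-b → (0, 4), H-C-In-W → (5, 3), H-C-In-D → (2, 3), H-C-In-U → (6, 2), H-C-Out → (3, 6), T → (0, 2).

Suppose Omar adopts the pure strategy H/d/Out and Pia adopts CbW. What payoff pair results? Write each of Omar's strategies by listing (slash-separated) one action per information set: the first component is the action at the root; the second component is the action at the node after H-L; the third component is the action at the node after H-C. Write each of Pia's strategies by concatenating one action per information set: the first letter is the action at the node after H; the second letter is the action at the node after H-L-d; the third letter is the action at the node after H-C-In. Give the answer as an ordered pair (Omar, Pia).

Trace the play path from the root:
  Omar plays H
  Pia plays C at [H]
  Omar plays Out at [H-C]
→ terminal payoff (3, 6).
(Omar's choice at the node after H-L is never reached on this path, so it doesn't affect the outcome.)

(3, 6)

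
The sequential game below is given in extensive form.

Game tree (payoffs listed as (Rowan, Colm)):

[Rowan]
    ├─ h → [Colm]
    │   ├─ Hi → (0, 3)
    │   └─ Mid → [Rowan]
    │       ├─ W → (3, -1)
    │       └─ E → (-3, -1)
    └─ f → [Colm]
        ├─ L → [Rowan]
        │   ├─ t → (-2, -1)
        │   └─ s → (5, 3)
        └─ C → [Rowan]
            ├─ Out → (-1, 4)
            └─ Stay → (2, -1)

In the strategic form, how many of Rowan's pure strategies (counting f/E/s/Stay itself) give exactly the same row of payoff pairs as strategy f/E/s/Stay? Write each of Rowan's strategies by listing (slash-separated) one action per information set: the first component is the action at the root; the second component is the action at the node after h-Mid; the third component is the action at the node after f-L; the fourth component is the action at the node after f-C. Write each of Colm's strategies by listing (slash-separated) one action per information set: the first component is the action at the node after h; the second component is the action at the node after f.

2

Row for f/E/s/Stay (columns Hi/L, Hi/C, Mid/L, Mid/C): (5,3) (2,-1) (5,3) (2,-1).
Under f/E/s/Stay, Rowan's choice at the node after h-Mid can never be reached regardless of what Colm does, so varying those choices leaves every outcome unchanged.
Holding the reachable choices fixed and varying the unreachable one freely already gives 2 equivalent strategies.
No other strategy reproduces this row, so those 2 are the full class: f/W/s/Stay, f/E/s/Stay.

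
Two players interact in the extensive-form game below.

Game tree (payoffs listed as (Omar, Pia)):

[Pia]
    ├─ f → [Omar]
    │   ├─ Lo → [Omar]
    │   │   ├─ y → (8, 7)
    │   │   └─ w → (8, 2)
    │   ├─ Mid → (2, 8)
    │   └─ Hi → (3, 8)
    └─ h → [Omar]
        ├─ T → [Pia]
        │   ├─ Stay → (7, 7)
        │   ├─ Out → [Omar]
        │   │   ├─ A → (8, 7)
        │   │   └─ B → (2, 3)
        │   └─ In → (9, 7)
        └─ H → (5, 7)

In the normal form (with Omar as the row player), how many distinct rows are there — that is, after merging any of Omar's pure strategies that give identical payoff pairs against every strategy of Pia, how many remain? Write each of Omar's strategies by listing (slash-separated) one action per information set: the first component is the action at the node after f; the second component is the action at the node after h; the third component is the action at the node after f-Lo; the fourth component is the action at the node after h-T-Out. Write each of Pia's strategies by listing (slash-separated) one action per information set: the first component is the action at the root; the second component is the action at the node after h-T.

12

Omar has 24 pure strategies: Lo/T/y/A, Lo/T/y/B, Lo/T/w/A, Lo/T/w/B, Lo/H/y/A, Lo/H/y/B, Lo/H/w/A, Lo/H/w/B, Mid/T/y/A, Mid/T/y/B, Mid/T/w/A, Mid/T/w/B, Mid/H/y/A, Mid/H/y/B, Mid/H/w/A, Mid/H/w/B, Hi/T/y/A, Hi/T/y/B, Hi/T/w/A, Hi/T/w/B, Hi/H/y/A, Hi/H/y/B, Hi/H/w/A, Hi/H/w/B. Columns: f/Stay, f/Out, f/In, h/Stay, h/Out, h/In.
{Lo/T/y/A} → row (8,7) (8,7) (8,7) (7,7) (8,7) (9,7)
{Lo/T/y/B} → row (8,7) (8,7) (8,7) (7,7) (2,3) (9,7)
{Lo/T/w/A} → row (8,2) (8,2) (8,2) (7,7) (8,7) (9,7)
{Lo/T/w/B} → row (8,2) (8,2) (8,2) (7,7) (2,3) (9,7)
{Lo/H/y/A, Lo/H/y/B} → row (8,7) (8,7) (8,7) (5,7) (5,7) (5,7)
{Lo/H/w/A, Lo/H/w/B} → row (8,2) (8,2) (8,2) (5,7) (5,7) (5,7)
{Mid/T/y/A, Mid/T/w/A} → row (2,8) (2,8) (2,8) (7,7) (8,7) (9,7)
{Mid/T/y/B, Mid/T/w/B} → row (2,8) (2,8) (2,8) (7,7) (2,3) (9,7)
{Mid/H/y/A, Mid/H/y/B, Mid/H/w/A, Mid/H/w/B} → row (2,8) (2,8) (2,8) (5,7) (5,7) (5,7)
{Hi/T/y/A, Hi/T/w/A} → row (3,8) (3,8) (3,8) (7,7) (8,7) (9,7)
{Hi/T/y/B, Hi/T/w/B} → row (3,8) (3,8) (3,8) (7,7) (2,3) (9,7)
{Hi/H/y/A, Hi/H/y/B, Hi/H/w/A, Hi/H/w/B} → row (3,8) (3,8) (3,8) (5,7) (5,7) (5,7)
That's 12 distinct rows out of 24 strategies.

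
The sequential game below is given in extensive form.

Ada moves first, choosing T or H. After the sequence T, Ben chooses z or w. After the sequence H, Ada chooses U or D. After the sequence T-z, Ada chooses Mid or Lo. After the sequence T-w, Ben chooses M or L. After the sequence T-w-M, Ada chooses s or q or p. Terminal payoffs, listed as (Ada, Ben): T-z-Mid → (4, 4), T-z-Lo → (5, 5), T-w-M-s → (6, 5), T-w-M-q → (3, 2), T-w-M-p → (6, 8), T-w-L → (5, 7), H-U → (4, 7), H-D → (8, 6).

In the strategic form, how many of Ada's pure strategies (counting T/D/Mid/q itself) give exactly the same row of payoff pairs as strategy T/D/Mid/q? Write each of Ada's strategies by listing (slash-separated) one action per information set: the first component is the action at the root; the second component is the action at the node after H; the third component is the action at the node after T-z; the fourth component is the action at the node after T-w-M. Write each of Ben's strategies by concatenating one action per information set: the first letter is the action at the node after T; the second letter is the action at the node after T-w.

2

Row for T/D/Mid/q (columns zM, zL, wM, wL): (4,4) (4,4) (3,2) (5,7).
Under T/D/Mid/q, Ada's choice at the node after H can never be reached regardless of what Ben does, so varying those choices leaves every outcome unchanged.
Holding the reachable choices fixed and varying the unreachable one freely already gives 2 equivalent strategies.
No other strategy reproduces this row, so those 2 are the full class: T/U/Mid/q, T/D/Mid/q.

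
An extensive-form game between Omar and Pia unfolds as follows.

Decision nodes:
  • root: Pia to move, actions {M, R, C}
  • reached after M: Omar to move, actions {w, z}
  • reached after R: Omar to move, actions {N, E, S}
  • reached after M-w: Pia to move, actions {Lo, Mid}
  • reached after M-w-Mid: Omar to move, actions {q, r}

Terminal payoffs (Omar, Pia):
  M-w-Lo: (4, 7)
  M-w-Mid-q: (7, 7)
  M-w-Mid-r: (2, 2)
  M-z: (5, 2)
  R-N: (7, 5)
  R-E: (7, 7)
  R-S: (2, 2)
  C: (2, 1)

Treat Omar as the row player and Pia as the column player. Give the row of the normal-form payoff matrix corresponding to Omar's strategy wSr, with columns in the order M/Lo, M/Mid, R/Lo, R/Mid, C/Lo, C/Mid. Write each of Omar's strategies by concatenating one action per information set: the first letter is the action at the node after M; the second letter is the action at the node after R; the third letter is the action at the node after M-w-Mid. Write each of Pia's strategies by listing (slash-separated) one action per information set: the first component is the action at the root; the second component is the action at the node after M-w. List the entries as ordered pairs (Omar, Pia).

(4,7) (2,2) (2,2) (2,2) (2,1) (2,1)

vs M/Lo: Pia plays M → Omar plays w at [M] → Pia plays Lo at [M-w] → (4, 7)
vs M/Mid: Pia plays M → Omar plays w at [M] → Pia plays Mid at [M-w] → Omar plays r at [M-w-Mid] → (2, 2)
vs R/Lo: Pia plays R → Omar plays S at [R] → (2, 2)
vs R/Mid: Pia plays R → Omar plays S at [R] → (2, 2)
vs C/Lo: Pia plays C → (2, 1)
vs C/Mid: Pia plays C → (2, 1)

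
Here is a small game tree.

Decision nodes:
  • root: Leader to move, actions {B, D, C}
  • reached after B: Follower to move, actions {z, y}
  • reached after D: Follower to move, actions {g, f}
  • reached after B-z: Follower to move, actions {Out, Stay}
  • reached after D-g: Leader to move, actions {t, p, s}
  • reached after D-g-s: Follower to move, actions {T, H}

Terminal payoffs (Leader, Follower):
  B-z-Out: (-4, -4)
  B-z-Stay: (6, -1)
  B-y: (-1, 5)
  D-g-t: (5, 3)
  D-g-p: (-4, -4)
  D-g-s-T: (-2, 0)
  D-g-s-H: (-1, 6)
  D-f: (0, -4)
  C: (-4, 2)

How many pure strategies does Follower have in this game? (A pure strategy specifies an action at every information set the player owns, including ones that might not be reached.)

Follower owns the node after B with actions {z, y} — two choices.
Follower owns the node after D with actions {g, f} — two choices.
Follower owns the node after B-z with actions {Out, Stay} — two choices.
Follower owns the node after D-g-s with actions {T, H} — two choices.
A pure strategy fixes one action at each information set independently, so the count is the product 2 × 2 × 2 × 2 = 16.

16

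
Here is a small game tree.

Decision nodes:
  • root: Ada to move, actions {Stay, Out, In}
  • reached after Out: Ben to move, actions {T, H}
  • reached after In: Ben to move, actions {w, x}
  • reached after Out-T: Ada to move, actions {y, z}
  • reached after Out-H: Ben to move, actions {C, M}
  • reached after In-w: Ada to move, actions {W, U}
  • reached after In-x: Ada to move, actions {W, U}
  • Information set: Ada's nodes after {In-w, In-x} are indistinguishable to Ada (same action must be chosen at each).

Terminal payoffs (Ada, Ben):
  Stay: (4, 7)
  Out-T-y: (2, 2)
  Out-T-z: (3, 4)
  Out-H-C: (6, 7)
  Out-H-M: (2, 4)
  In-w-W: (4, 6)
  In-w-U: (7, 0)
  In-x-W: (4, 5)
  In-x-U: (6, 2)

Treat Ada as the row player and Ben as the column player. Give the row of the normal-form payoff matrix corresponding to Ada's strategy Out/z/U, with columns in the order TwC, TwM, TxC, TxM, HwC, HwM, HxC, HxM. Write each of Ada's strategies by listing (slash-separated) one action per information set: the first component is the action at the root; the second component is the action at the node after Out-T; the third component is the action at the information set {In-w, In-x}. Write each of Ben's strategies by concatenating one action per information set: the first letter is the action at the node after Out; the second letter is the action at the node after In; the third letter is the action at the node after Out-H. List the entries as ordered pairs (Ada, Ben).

(3,4) (3,4) (3,4) (3,4) (6,7) (2,4) (6,7) (2,4)

vs TwC: Ada plays Out → Ben plays T at [Out] → Ada plays z at [Out-T] → (3, 4)
vs TwM: Ada plays Out → Ben plays T at [Out] → Ada plays z at [Out-T] → (3, 4)
vs TxC: Ada plays Out → Ben plays T at [Out] → Ada plays z at [Out-T] → (3, 4)
vs TxM: Ada plays Out → Ben plays T at [Out] → Ada plays z at [Out-T] → (3, 4)
vs HwC: Ada plays Out → Ben plays H at [Out] → Ben plays C at [Out-H] → (6, 7)
vs HwM: Ada plays Out → Ben plays H at [Out] → Ben plays M at [Out-H] → (2, 4)
vs HxC: Ada plays Out → Ben plays H at [Out] → Ben plays C at [Out-H] → (6, 7)
vs HxM: Ada plays Out → Ben plays H at [Out] → Ben plays M at [Out-H] → (2, 4)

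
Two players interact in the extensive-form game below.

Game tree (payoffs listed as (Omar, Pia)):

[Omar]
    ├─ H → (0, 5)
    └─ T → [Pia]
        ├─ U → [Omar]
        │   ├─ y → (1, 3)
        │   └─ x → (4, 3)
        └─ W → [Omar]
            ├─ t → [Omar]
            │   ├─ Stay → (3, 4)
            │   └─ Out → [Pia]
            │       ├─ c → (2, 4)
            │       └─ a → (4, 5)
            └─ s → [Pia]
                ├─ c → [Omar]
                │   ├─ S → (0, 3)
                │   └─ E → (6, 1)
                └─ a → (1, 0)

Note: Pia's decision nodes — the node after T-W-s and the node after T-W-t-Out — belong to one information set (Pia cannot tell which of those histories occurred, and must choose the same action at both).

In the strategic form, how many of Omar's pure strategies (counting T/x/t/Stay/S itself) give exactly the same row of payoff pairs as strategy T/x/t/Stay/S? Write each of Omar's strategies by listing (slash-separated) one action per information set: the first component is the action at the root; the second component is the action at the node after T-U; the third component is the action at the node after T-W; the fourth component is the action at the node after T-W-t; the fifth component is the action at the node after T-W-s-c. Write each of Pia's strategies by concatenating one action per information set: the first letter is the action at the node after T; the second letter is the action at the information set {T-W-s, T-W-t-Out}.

Row for T/x/t/Stay/S (columns Uc, Ua, Wc, Wa): (4,3) (4,3) (3,4) (3,4).
Under T/x/t/Stay/S, Omar's choice at the node after T-W-s-c can never be reached regardless of what Pia does, so varying those choices leaves every outcome unchanged.
Holding the reachable choices fixed and varying the unreachable one freely already gives 2 equivalent strategies.
No other strategy reproduces this row, so those 2 are the full class: T/x/t/Stay/S, T/x/t/Stay/E.

2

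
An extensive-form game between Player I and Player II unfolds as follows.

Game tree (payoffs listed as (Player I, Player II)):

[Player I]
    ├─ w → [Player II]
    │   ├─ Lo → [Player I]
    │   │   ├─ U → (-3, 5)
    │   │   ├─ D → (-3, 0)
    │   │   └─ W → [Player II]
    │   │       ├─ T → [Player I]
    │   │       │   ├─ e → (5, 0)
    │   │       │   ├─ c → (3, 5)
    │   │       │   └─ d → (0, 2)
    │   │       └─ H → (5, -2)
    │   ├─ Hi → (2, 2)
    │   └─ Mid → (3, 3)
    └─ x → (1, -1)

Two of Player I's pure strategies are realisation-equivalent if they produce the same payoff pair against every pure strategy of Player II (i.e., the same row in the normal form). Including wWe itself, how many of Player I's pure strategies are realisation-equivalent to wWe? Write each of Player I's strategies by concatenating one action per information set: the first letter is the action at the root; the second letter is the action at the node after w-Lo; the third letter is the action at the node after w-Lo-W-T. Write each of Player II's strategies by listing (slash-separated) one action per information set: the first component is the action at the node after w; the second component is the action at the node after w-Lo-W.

1

Row for wWe (columns Lo/T, Lo/H, Hi/T, Hi/H, Mid/T, Mid/H): (5,0) (5,-2) (2,2) (2,2) (3,3) (3,3).
Every one of Player I's information sets is on the play path for some reply by Player II when Player I follows wWe.
Changing the action at any of them therefore changes at least one column, so only wWe itself gives this row.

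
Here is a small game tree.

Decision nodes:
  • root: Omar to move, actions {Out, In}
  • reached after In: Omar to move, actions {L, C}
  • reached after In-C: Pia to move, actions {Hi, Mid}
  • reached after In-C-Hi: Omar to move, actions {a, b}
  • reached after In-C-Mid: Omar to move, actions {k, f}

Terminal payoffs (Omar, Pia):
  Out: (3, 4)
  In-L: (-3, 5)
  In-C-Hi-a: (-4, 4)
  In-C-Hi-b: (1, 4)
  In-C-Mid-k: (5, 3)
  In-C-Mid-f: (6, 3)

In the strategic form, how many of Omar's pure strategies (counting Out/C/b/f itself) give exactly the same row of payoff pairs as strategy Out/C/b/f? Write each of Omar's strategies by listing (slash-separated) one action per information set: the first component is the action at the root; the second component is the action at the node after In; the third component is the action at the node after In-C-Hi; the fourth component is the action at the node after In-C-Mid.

Row for Out/C/b/f (columns Hi, Mid): (3,4) (3,4).
Under Out/C/b/f, Omar's choice at the node after In and at the node after In-C-Hi and at the node after In-C-Mid can never be reached regardless of what Pia does, so varying those choices leaves every outcome unchanged.
Holding the reachable choices fixed and varying the unreachable ones freely already gives 2 × 2 × 2 = 8 equivalent strategies.
No other strategy reproduces this row, so those 8 are the full class: Out/L/a/k, Out/L/a/f, Out/L/b/k, Out/L/b/f, Out/C/a/k, Out/C/a/f, Out/C/b/k, Out/C/b/f.

8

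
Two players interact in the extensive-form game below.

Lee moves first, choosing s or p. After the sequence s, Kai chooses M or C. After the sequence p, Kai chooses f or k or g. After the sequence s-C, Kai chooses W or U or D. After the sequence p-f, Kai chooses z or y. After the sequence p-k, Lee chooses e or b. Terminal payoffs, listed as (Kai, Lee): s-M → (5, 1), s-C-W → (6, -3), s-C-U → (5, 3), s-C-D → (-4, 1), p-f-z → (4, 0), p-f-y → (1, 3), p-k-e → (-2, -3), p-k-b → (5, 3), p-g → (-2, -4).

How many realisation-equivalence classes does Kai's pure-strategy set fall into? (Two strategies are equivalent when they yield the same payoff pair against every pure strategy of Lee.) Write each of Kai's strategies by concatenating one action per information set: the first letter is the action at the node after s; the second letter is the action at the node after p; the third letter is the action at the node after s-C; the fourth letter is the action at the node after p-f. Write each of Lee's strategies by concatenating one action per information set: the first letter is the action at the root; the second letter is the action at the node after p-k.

Kai has 36 pure strategies: MfWz, MfWy, MfUz, MfUy, MfDz, MfDy, MkWz, MkWy, MkUz, MkUy, MkDz, MkDy, MgWz, MgWy, MgUz, MgUy, MgDz, MgDy, CfWz, CfWy, CfUz, CfUy, CfDz, CfDy, CkWz, CkWy, CkUz, CkUy, CkDz, CkDy, CgWz, CgWy, CgUz, CgUy, CgDz, CgDy. Columns: se, sb, pe, pb.
{MfWz, MfUz, MfDz} → row (5,1) (5,1) (4,0) (4,0)
{MfWy, MfUy, MfDy} → row (5,1) (5,1) (1,3) (1,3)
{MkWz, MkWy, MkUz, MkUy, MkDz, MkDy} → row (5,1) (5,1) (-2,-3) (5,3)
{MgWz, MgWy, MgUz, MgUy, MgDz, MgDy} → row (5,1) (5,1) (-2,-4) (-2,-4)
{CfWz} → row (6,-3) (6,-3) (4,0) (4,0)
{CfWy} → row (6,-3) (6,-3) (1,3) (1,3)
{CfUz} → row (5,3) (5,3) (4,0) (4,0)
{CfUy} → row (5,3) (5,3) (1,3) (1,3)
{CfDz} → row (-4,1) (-4,1) (4,0) (4,0)
{CfDy} → row (-4,1) (-4,1) (1,3) (1,3)
{CkWz, CkWy} → row (6,-3) (6,-3) (-2,-3) (5,3)
{CkUz, CkUy} → row (5,3) (5,3) (-2,-3) (5,3)
{CkDz, CkDy} → row (-4,1) (-4,1) (-2,-3) (5,3)
{CgWz, CgWy} → row (6,-3) (6,-3) (-2,-4) (-2,-4)
{CgUz, CgUy} → row (5,3) (5,3) (-2,-4) (-2,-4)
{CgDz, CgDy} → row (-4,1) (-4,1) (-2,-4) (-2,-4)
That's 16 distinct rows out of 36 strategies.

16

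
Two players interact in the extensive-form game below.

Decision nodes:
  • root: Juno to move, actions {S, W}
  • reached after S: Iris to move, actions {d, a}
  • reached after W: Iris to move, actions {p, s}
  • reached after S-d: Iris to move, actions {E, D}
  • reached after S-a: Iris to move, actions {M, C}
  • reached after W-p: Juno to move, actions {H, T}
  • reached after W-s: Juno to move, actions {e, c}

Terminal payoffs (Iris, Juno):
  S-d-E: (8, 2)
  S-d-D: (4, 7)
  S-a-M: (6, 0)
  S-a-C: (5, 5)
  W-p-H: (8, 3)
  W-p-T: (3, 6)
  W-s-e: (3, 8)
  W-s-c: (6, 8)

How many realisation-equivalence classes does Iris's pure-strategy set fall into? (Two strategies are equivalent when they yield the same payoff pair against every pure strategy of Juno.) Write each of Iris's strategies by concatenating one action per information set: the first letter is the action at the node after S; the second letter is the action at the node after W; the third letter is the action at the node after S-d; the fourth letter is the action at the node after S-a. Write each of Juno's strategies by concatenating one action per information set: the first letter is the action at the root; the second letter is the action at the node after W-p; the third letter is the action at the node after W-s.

Iris has 16 pure strategies: dpEM, dpEC, dpDM, dpDC, dsEM, dsEC, dsDM, dsDC, apEM, apEC, apDM, apDC, asEM, asEC, asDM, asDC. Columns: SHe, SHc, STe, STc, WHe, WHc, WTe, WTc.
{dpEM, dpEC} → row (8,2) (8,2) (8,2) (8,2) (8,3) (8,3) (3,6) (3,6)
{dpDM, dpDC} → row (4,7) (4,7) (4,7) (4,7) (8,3) (8,3) (3,6) (3,6)
{dsEM, dsEC} → row (8,2) (8,2) (8,2) (8,2) (3,8) (6,8) (3,8) (6,8)
{dsDM, dsDC} → row (4,7) (4,7) (4,7) (4,7) (3,8) (6,8) (3,8) (6,8)
{apEM, apDM} → row (6,0) (6,0) (6,0) (6,0) (8,3) (8,3) (3,6) (3,6)
{apEC, apDC} → row (5,5) (5,5) (5,5) (5,5) (8,3) (8,3) (3,6) (3,6)
{asEM, asDM} → row (6,0) (6,0) (6,0) (6,0) (3,8) (6,8) (3,8) (6,8)
{asEC, asDC} → row (5,5) (5,5) (5,5) (5,5) (3,8) (6,8) (3,8) (6,8)
That's 8 distinct rows out of 16 strategies.

8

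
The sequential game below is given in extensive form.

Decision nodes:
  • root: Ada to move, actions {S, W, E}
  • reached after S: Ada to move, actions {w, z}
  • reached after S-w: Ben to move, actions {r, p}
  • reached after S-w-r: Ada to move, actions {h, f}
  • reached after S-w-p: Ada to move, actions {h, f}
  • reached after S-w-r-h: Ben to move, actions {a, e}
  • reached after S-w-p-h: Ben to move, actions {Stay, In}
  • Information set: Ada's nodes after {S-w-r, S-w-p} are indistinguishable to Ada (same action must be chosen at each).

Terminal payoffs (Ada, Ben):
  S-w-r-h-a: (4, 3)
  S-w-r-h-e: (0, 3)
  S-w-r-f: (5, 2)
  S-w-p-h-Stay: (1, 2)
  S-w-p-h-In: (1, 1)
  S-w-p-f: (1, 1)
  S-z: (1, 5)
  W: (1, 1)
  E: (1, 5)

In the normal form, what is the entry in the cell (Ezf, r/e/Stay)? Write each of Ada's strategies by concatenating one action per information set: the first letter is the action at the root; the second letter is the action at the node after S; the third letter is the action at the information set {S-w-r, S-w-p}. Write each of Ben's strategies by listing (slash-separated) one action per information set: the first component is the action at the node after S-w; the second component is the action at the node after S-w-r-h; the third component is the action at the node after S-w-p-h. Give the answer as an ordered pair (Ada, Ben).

Trace the play path from the root:
  Ada plays E
→ terminal payoff (1, 5).
(Ada's choice at the node after S is never reached on this path, so it doesn't affect the outcome.)

(1, 5)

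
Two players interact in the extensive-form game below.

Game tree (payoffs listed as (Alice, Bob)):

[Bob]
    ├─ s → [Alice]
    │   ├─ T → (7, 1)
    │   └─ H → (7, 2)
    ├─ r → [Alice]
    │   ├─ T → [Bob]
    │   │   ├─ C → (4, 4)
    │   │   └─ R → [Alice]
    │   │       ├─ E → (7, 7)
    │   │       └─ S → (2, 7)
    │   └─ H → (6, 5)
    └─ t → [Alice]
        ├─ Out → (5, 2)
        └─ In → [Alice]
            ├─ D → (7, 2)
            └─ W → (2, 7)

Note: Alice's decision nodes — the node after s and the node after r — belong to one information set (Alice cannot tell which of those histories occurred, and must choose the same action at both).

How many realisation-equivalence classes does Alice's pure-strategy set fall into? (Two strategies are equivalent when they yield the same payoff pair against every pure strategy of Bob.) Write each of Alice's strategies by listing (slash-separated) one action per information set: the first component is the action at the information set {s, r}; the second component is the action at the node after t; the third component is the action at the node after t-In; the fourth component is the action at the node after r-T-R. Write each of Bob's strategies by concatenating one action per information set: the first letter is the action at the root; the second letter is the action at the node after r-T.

9

Alice has 16 pure strategies: T/Out/D/E, T/Out/D/S, T/Out/W/E, T/Out/W/S, T/In/D/E, T/In/D/S, T/In/W/E, T/In/W/S, H/Out/D/E, H/Out/D/S, H/Out/W/E, H/Out/W/S, H/In/D/E, H/In/D/S, H/In/W/E, H/In/W/S. Columns: sC, sR, rC, rR, tC, tR.
{T/Out/D/E, T/Out/W/E} → row (7,1) (7,1) (4,4) (7,7) (5,2) (5,2)
{T/Out/D/S, T/Out/W/S} → row (7,1) (7,1) (4,4) (2,7) (5,2) (5,2)
{T/In/D/E} → row (7,1) (7,1) (4,4) (7,7) (7,2) (7,2)
{T/In/D/S} → row (7,1) (7,1) (4,4) (2,7) (7,2) (7,2)
{T/In/W/E} → row (7,1) (7,1) (4,4) (7,7) (2,7) (2,7)
{T/In/W/S} → row (7,1) (7,1) (4,4) (2,7) (2,7) (2,7)
{H/Out/D/E, H/Out/D/S, H/Out/W/E, H/Out/W/S} → row (7,2) (7,2) (6,5) (6,5) (5,2) (5,2)
{H/In/D/E, H/In/D/S} → row (7,2) (7,2) (6,5) (6,5) (7,2) (7,2)
{H/In/W/E, H/In/W/S} → row (7,2) (7,2) (6,5) (6,5) (2,7) (2,7)
That's 9 distinct rows out of 16 strategies.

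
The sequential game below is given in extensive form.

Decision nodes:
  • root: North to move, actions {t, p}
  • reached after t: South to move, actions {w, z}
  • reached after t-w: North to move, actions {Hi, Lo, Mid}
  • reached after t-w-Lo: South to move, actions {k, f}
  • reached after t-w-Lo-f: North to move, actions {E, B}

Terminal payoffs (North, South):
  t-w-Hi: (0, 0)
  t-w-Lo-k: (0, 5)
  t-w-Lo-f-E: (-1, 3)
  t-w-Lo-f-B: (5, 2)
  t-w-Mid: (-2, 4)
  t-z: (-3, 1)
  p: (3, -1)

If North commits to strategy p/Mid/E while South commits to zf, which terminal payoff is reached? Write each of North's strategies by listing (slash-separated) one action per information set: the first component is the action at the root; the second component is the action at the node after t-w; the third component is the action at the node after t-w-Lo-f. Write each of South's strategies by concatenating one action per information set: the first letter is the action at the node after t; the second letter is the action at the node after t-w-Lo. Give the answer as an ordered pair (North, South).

Trace the play path from the root:
  North plays p
→ terminal payoff (3, -1).
(North's choice at the node after t-w is never reached on this path, so it doesn't affect the outcome.)

(3, -1)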